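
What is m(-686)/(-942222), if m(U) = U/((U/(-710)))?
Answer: 355/471111 ≈ 0.00075354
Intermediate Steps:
m(U) = -710 (m(U) = U/((U*(-1/710))) = U/((-U/710)) = U*(-710/U) = -710)
m(-686)/(-942222) = -710/(-942222) = -710*(-1/942222) = 355/471111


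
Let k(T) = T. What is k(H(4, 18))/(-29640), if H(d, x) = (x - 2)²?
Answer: -32/3705 ≈ -0.0086370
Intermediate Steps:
H(d, x) = (-2 + x)²
k(H(4, 18))/(-29640) = (-2 + 18)²/(-29640) = 16²*(-1/29640) = 256*(-1/29640) = -32/3705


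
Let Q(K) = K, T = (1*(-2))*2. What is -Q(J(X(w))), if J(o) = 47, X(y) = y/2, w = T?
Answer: -47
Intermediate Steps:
T = -4 (T = -2*2 = -4)
w = -4
X(y) = y/2 (X(y) = y*(½) = y/2)
-Q(J(X(w))) = -1*47 = -47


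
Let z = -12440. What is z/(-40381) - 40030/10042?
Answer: -745764475/202753001 ≈ -3.6782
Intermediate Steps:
z/(-40381) - 40030/10042 = -12440/(-40381) - 40030/10042 = -12440*(-1/40381) - 40030*1/10042 = 12440/40381 - 20015/5021 = -745764475/202753001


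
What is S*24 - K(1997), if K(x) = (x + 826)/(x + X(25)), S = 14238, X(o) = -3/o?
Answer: 17058875889/49922 ≈ 3.4171e+5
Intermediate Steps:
K(x) = (826 + x)/(-3/25 + x) (K(x) = (x + 826)/(x - 3/25) = (826 + x)/(x - 3*1/25) = (826 + x)/(x - 3/25) = (826 + x)/(-3/25 + x))
S*24 - K(1997) = 14238*24 - 25*(826 + 1997)/(-3 + 25*1997) = 341712 - 25*2823/(-3 + 49925) = 341712 - 25*2823/49922 = 341712 - 1*70575/49922 = 341712 - 70575/49922 = 17058875889/49922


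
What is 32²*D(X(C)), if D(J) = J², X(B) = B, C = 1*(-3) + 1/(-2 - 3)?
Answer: 262144/25 ≈ 10486.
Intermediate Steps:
C = -16/5 (C = -3 + 1/(-5) = -3 - ⅕ = -16/5 ≈ -3.2000)
32²*D(X(C)) = 32²*(-16/5)² = 1024*(256/25) = 262144/25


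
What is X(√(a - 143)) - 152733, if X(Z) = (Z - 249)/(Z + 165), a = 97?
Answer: 2*(-76366*√46 + 12600597*I)/(√46 - 165*I) ≈ -1.5273e+5 + 0.10296*I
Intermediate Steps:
X(Z) = (-249 + Z)/(165 + Z)
X(√(a - 143)) - 152733 = (-249 + √(97 - 143))/(165 + √(97 - 143)) - 152733 = (-249 + √(-46))/(165 + √(-46)) - 152733 = (-249 + I*√46)/(165 + I*√46) - 152733 = -152733 + (-249 + I*√46)/(165 + I*√46)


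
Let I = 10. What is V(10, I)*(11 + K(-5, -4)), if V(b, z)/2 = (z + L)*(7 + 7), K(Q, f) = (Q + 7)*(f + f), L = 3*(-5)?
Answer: 700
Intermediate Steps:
L = -15
K(Q, f) = 2*f*(7 + Q) (K(Q, f) = (7 + Q)*(2*f) = 2*f*(7 + Q))
V(b, z) = -420 + 28*z (V(b, z) = 2*((z - 15)*(7 + 7)) = 2*((-15 + z)*14) = 2*(-210 + 14*z) = -420 + 28*z)
V(10, I)*(11 + K(-5, -4)) = (-420 + 28*10)*(11 + 2*(-4)*(7 - 5)) = (-420 + 280)*(11 + 2*(-4)*2) = -140*(11 - 16) = -140*(-5) = 700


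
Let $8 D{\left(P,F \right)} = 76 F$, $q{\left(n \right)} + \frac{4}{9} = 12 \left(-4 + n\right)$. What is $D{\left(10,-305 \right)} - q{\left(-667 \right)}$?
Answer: $\frac{92789}{18} \approx 5154.9$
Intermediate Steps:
$q{\left(n \right)} = - \frac{436}{9} + 12 n$ ($q{\left(n \right)} = - \frac{4}{9} + 12 \left(-4 + n\right) = - \frac{4}{9} + \left(-48 + 12 n\right) = - \frac{436}{9} + 12 n$)
$D{\left(P,F \right)} = \frac{19 F}{2}$ ($D{\left(P,F \right)} = \frac{76 F}{8} = \frac{19 F}{2}$)
$D{\left(10,-305 \right)} - q{\left(-667 \right)} = \frac{19}{2} \left(-305\right) - \left(- \frac{436}{9} + 12 \left(-667\right)\right) = - \frac{5795}{2} - \left(- \frac{436}{9} - 8004\right) = - \frac{5795}{2} - - \frac{72472}{9} = - \frac{5795}{2} + \frac{72472}{9} = \frac{92789}{18}$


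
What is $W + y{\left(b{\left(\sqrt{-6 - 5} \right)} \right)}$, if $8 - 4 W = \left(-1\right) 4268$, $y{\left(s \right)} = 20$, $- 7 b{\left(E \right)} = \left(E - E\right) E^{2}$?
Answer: $1089$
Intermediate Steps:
$b{\left(E \right)} = 0$ ($b{\left(E \right)} = - \frac{\left(E - E\right) E^{2}}{7} = - \frac{0 E^{2}}{7} = \left(- \frac{1}{7}\right) 0 = 0$)
$W = 1069$ ($W = 2 - \frac{\left(-1\right) 4268}{4} = 2 - -1067 = 2 + 1067 = 1069$)
$W + y{\left(b{\left(\sqrt{-6 - 5} \right)} \right)} = 1069 + 20 = 1089$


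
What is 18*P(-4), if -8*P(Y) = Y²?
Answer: -36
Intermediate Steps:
P(Y) = -Y²/8
18*P(-4) = 18*(-⅛*(-4)²) = 18*(-⅛*16) = 18*(-2) = -36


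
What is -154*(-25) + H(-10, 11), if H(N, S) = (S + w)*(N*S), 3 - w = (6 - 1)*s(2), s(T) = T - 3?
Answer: 1760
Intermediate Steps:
s(T) = -3 + T
w = 8 (w = 3 - (6 - 1)*(-3 + 2) = 3 - 5*(-1) = 3 - 1*(-5) = 3 + 5 = 8)
H(N, S) = N*S*(8 + S) (H(N, S) = (S + 8)*(N*S) = (8 + S)*(N*S) = N*S*(8 + S))
-154*(-25) + H(-10, 11) = -154*(-25) - 10*11*(8 + 11) = 3850 - 10*11*19 = 3850 - 2090 = 1760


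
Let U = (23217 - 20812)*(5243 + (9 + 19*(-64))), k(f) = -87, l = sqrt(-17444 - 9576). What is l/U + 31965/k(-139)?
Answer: -10655/29 + I*sqrt(6755)/4853290 ≈ -367.41 + 1.6935e-5*I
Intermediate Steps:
l = 2*I*sqrt(6755) (l = sqrt(-27020) = 2*I*sqrt(6755) ≈ 164.38*I)
U = 9706580 (U = 2405*(5243 + (9 - 1216)) = 2405*(5243 - 1207) = 2405*4036 = 9706580)
l/U + 31965/k(-139) = (2*I*sqrt(6755))/9706580 + 31965/(-87) = (2*I*sqrt(6755))*(1/9706580) + 31965*(-1/87) = I*sqrt(6755)/4853290 - 10655/29 = -10655/29 + I*sqrt(6755)/4853290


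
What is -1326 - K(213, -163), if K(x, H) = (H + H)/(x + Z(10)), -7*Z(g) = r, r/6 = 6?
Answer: -1927048/1455 ≈ -1324.4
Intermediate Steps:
r = 36 (r = 6*6 = 36)
Z(g) = -36/7 (Z(g) = -⅐*36 = -36/7)
K(x, H) = 2*H/(-36/7 + x) (K(x, H) = (H + H)/(x - 36/7) = (2*H)/(-36/7 + x) = 2*H/(-36/7 + x))
-1326 - K(213, -163) = -1326 - 14*(-163)/(-36 + 7*213) = -1326 - 14*(-163)/(-36 + 1491) = -1326 - 14*(-163)/1455 = -1326 - 1*(-2282/1455) = -1326 + 2282/1455 = -1927048/1455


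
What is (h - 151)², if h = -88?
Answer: 57121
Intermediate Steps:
(h - 151)² = (-88 - 151)² = (-239)² = 57121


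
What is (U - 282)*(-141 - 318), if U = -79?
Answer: 165699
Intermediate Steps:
(U - 282)*(-141 - 318) = (-79 - 282)*(-141 - 318) = -361*(-459) = 165699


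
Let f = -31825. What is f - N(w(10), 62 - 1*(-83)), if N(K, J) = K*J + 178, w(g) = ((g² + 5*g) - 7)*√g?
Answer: -32003 - 20735*√10 ≈ -97573.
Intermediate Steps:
w(g) = √g*(-7 + g² + 5*g) (w(g) = (-7 + g² + 5*g)*√g = √g*(-7 + g² + 5*g))
N(K, J) = 178 + J*K (N(K, J) = J*K + 178 = 178 + J*K)
f - N(w(10), 62 - 1*(-83)) = -31825 - (178 + (62 - 1*(-83))*(√10*(-7 + 10² + 5*10))) = -31825 - (178 + (62 + 83)*(√10*(-7 + 100 + 50))) = -31825 - (178 + 145*(√10*143)) = -31825 - (178 + 145*(143*√10)) = -31825 - (178 + 20735*√10) = -31825 + (-178 - 20735*√10) = -32003 - 20735*√10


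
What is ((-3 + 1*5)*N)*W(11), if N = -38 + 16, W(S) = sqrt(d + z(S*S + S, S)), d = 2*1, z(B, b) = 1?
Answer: -44*sqrt(3) ≈ -76.210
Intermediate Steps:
d = 2
W(S) = sqrt(3) (W(S) = sqrt(2 + 1) = sqrt(3))
N = -22
((-3 + 1*5)*N)*W(11) = ((-3 + 1*5)*(-22))*sqrt(3) = ((-3 + 5)*(-22))*sqrt(3) = (2*(-22))*sqrt(3) = -44*sqrt(3)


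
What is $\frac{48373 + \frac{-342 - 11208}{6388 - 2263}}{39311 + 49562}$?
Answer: $\frac{241851}{444365} \approx 0.54426$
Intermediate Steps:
$\frac{48373 + \frac{-342 - 11208}{6388 - 2263}}{39311 + 49562} = \frac{48373 - \frac{11550}{4125}}{88873} = \left(48373 - \frac{14}{5}\right) \frac{1}{88873} = \frac{241851}{5} \cdot \frac{1}{88873} = \frac{241851}{444365}$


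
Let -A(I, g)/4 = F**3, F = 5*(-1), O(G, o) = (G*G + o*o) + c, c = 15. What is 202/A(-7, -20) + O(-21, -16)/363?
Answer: 214663/90750 ≈ 2.3654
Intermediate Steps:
O(G, o) = 15 + G**2 + o**2 (O(G, o) = (G*G + o*o) + 15 = (G**2 + o**2) + 15 = 15 + G**2 + o**2)
F = -5
A(I, g) = 500 (A(I, g) = -4*(-5)**3 = -4*(-125) = 500)
202/A(-7, -20) + O(-21, -16)/363 = 202/500 + (15 + (-21)**2 + (-16)**2)/363 = 202*(1/500) + (15 + 441 + 256)*(1/363) = 101/250 + 712*(1/363) = 101/250 + 712/363 = 214663/90750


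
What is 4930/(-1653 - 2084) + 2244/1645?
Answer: 275978/6147365 ≈ 0.044894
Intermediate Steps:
4930/(-1653 - 2084) + 2244/1645 = 4930/(-3737) + 2244*(1/1645) = 4930*(-1/3737) + 2244/1645 = -4930/3737 + 2244/1645 = 275978/6147365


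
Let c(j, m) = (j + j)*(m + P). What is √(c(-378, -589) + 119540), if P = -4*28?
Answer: 2*√162374 ≈ 805.91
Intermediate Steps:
P = -112
c(j, m) = 2*j*(-112 + m) (c(j, m) = (j + j)*(m - 112) = (2*j)*(-112 + m) = 2*j*(-112 + m))
√(c(-378, -589) + 119540) = √(2*(-378)*(-112 - 589) + 119540) = √(2*(-378)*(-701) + 119540) = √(529956 + 119540) = √649496 = 2*√162374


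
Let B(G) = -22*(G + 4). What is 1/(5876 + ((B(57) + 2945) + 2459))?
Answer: 1/9938 ≈ 0.00010062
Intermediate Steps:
B(G) = -88 - 22*G (B(G) = -22*(4 + G) = -88 - 22*G)
1/(5876 + ((B(57) + 2945) + 2459)) = 1/(5876 + (((-88 - 22*57) + 2945) + 2459)) = 1/(5876 + (((-88 - 1254) + 2945) + 2459)) = 1/(5876 + ((-1342 + 2945) + 2459)) = 1/(5876 + (1603 + 2459)) = 1/(5876 + 4062) = 1/9938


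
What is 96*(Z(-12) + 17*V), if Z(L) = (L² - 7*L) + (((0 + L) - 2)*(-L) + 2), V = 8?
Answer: 19008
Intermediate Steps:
Z(L) = 2 + L² - 7*L - L*(-2 + L) (Z(L) = (L² - 7*L) + ((L - 2)*(-L) + 2) = (L² - 7*L) + ((-2 + L)*(-L) + 2) = (L² - 7*L) + (-L*(-2 + L) + 2) = (L² - 7*L) + (2 - L*(-2 + L)) = 2 + L² - 7*L - L*(-2 + L))
96*(Z(-12) + 17*V) = 96*((2 - 5*(-12)) + 17*8) = 96*((2 + 60) + 136) = 96*(62 + 136) = 96*198 = 19008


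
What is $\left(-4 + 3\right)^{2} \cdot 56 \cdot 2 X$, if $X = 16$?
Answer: $1792$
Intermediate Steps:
$\left(-4 + 3\right)^{2} \cdot 56 \cdot 2 X = \left(-4 + 3\right)^{2} \cdot 56 \cdot 2 \cdot 16 = \left(-1\right)^{2} \cdot 56 \cdot 2 \cdot 16 = 1 \cdot 56 \cdot 2 \cdot 16 = 56 \cdot 2 \cdot 16 = 112 \cdot 16 = 1792$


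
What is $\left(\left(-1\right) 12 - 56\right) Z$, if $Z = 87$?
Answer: $-5916$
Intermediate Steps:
$\left(\left(-1\right) 12 - 56\right) Z = \left(\left(-1\right) 12 - 56\right) 87 = \left(-12 - 56\right) 87 = \left(-68\right) 87 = -5916$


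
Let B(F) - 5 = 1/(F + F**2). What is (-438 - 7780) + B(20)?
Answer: -3449459/420 ≈ -8213.0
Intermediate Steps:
B(F) = 5 + 1/(F + F**2)
(-438 - 7780) + B(20) = (-438 - 7780) + (1 + 5*20 + 5*20**2)/(20*(1 + 20)) = -8218 + (1/20)*(1 + 100 + 5*400)/21 = -8218 + (1/20)*(1/21)*(1 + 100 + 2000) = -8218 + (1/20)*(1/21)*2101 = -8218 + 2101/420 = -3449459/420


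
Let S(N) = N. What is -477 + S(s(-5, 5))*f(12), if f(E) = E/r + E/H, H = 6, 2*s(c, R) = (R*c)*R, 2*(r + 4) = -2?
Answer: -452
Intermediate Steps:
r = -5 (r = -4 + (½)*(-2) = -4 - 1 = -5)
s(c, R) = c*R²/2 (s(c, R) = ((R*c)*R)/2 = (c*R²)/2 = c*R²/2)
f(E) = -E/30 (f(E) = E/(-5) + E/6 = E*(-⅕) + E*(⅙) = -E/5 + E/6 = -E/30)
-477 + S(s(-5, 5))*f(12) = -477 + ((½)*(-5)*5²)*(-1/30*12) = -477 + ((½)*(-5)*25)*(-⅖) = -477 - 125/2*(-⅖) = -477 + 25 = -452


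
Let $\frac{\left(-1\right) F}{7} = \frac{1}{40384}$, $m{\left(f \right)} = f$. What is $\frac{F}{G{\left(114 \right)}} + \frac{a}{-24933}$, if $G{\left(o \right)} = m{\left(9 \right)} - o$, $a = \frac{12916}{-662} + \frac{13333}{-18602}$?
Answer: $\frac{4199881181227}{5166426532502720} \approx 0.00081292$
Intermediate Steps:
$a = - \frac{124544939}{6157262}$ ($a = 12916 \left(- \frac{1}{662}\right) + 13333 \left(- \frac{1}{18602}\right) = - \frac{6458}{331} - \frac{13333}{18602} = - \frac{124544939}{6157262} \approx -20.227$)
$G{\left(o \right)} = 9 - o$
$F = - \frac{7}{40384} \approx -0.00017334$
$\frac{F}{G{\left(114 \right)}} + \frac{a}{-24933} = - \frac{7}{40384 \left(9 - 114\right)} - \frac{124544939}{6157262 \left(-24933\right)} = - \frac{7}{40384 \left(9 - 114\right)} - - \frac{124544939}{153519013446} = - \frac{7}{40384 \left(-105\right)} + \frac{124544939}{153519013446} = \left(- \frac{7}{40384}\right) \left(- \frac{1}{105}\right) + \frac{124544939}{153519013446} = \frac{1}{605760} + \frac{124544939}{153519013446} = \frac{4199881181227}{5166426532502720}$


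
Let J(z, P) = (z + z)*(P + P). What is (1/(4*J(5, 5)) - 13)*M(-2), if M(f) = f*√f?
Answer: 5199*I*√2/200 ≈ 36.762*I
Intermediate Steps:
J(z, P) = 4*P*z (J(z, P) = (2*z)*(2*P) = 4*P*z)
M(f) = f^(3/2)
(1/(4*J(5, 5)) - 13)*M(-2) = (1/(4*(4*5*5)) - 13)*(-2)^(3/2) = (1/(4*100) - 13)*(-2*I*√2) = (1/400 - 13)*(-2*I*√2) = -(-5199)*I*√2/200 = 5199*I*√2/200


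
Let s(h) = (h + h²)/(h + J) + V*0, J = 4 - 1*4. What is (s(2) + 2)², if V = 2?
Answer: 25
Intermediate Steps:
J = 0 (J = 4 - 4 = 0)
s(h) = (h + h²)/h (s(h) = (h + h²)/(h + 0) + 2*0 = (h + h²)/h + 0 = (h + h²)/h)
(s(2) + 2)² = ((1 + 2) + 2)² = (3 + 2)² = 5² = 25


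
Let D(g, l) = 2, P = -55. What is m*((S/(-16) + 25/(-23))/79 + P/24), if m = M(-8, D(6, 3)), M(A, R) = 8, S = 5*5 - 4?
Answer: -202519/10902 ≈ -18.576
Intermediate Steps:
S = 21 (S = 25 - 4 = 21)
m = 8
m*((S/(-16) + 25/(-23))/79 + P/24) = 8*((21/(-16) + 25/(-23))/79 - 55/24) = 8*((21*(-1/16) + 25*(-1/23))*(1/79) - 55*1/24) = 8*((-21/16 - 25/23)*(1/79) - 55/24) = 8*(-883/368*1/79 - 55/24) = 8*(-883/29072 - 55/24) = 8*(-202519/87216) = -202519/10902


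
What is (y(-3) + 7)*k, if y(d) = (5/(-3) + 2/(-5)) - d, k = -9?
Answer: -357/5 ≈ -71.400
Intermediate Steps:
y(d) = -31/15 - d (y(d) = (5*(-1/3) + 2*(-1/5)) - d = (-5/3 - 2/5) - d = -31/15 - d)
(y(-3) + 7)*k = ((-31/15 - 1*(-3)) + 7)*(-9) = ((-31/15 + 3) + 7)*(-9) = (14/15 + 7)*(-9) = (119/15)*(-9) = -357/5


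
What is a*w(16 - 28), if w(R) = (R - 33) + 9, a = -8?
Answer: 288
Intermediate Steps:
w(R) = -24 + R (w(R) = (-33 + R) + 9 = -24 + R)
a*w(16 - 28) = -8*(-24 + (16 - 28)) = -8*(-24 - 12) = -8*(-36) = 288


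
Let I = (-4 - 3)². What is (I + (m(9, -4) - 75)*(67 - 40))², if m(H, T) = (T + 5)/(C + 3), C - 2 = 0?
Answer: 97081609/25 ≈ 3.8833e+6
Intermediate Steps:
C = 2 (C = 2 + 0 = 2)
I = 49 (I = (-7)² = 49)
m(H, T) = 1 + T/5 (m(H, T) = (T + 5)/(2 + 3) = (5 + T)/5 = (5 + T)*(⅕) = 1 + T/5)
(I + (m(9, -4) - 75)*(67 - 40))² = (49 + ((1 + (⅕)*(-4)) - 75)*(67 - 40))² = (49 + ((1 - ⅘) - 75)*27)² = (49 + (⅕ - 75)*27)² = (49 - 374/5*27)² = (49 - 10098/5)² = (-9853/5)² = 97081609/25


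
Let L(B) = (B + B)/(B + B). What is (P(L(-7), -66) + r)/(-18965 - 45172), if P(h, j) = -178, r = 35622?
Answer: -35444/64137 ≈ -0.55263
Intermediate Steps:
L(B) = 1 (L(B) = (2*B)/((2*B)) = (2*B)*(1/(2*B)) = 1)
(P(L(-7), -66) + r)/(-18965 - 45172) = (-178 + 35622)/(-18965 - 45172) = 35444/(-64137) = 35444*(-1/64137) = -35444/64137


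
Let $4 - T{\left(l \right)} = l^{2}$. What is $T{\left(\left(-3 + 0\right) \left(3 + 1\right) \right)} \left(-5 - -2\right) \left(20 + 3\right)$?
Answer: $9660$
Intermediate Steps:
$T{\left(l \right)} = 4 - l^{2}$
$T{\left(\left(-3 + 0\right) \left(3 + 1\right) \right)} \left(-5 - -2\right) \left(20 + 3\right) = \left(4 - \left(\left(-3 + 0\right) \left(3 + 1\right)\right)^{2}\right) \left(-5 - -2\right) \left(20 + 3\right) = \left(4 - \left(\left(-3\right) 4\right)^{2}\right) \left(-5 + 2\right) 23 = \left(4 - \left(-12\right)^{2}\right) \left(-3\right) 23 = \left(4 - 144\right) \left(-3\right) 23 = \left(-140\right) \left(-3\right) 23 = 420 \cdot 23 = 9660$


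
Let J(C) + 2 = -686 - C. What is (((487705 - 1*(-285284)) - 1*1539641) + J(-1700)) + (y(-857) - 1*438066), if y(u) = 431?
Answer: -1203275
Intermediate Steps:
J(C) = -688 - C (J(C) = -2 + (-686 - C) = -688 - C)
(((487705 - 1*(-285284)) - 1*1539641) + J(-1700)) + (y(-857) - 1*438066) = (((487705 - 1*(-285284)) - 1*1539641) + (-688 - 1*(-1700))) + (431 - 1*438066) = (((487705 + 285284) - 1539641) + (-688 + 1700)) + (431 - 438066) = ((772989 - 1539641) + 1012) - 437635 = (-766652 + 1012) - 437635 = -765640 - 437635 = -1203275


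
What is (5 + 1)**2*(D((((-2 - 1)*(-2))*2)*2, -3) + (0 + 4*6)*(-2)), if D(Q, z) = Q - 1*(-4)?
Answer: -720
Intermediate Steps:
D(Q, z) = 4 + Q (D(Q, z) = Q + 4 = 4 + Q)
(5 + 1)**2*(D((((-2 - 1)*(-2))*2)*2, -3) + (0 + 4*6)*(-2)) = (5 + 1)**2*((4 + (((-2 - 1)*(-2))*2)*2) + (0 + 4*6)*(-2)) = 6**2*((4 + (-3*(-2)*2)*2) + (0 + 24)*(-2)) = 36*((4 + (6*2)*2) + 24*(-2)) = 36*((4 + 12*2) - 48) = 36*((4 + 24) - 48) = 36*(28 - 48) = 36*(-20) = -720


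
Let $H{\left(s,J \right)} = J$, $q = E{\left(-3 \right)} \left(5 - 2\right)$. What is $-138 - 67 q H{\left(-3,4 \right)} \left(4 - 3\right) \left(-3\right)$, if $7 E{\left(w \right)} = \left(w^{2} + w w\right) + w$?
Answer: $\frac{35214}{7} \approx 5030.6$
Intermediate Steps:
$E{\left(w \right)} = \frac{w}{7} + \frac{2 w^{2}}{7}$ ($E{\left(w \right)} = \frac{\left(w^{2} + w w\right) + w}{7} = \frac{\left(w^{2} + w^{2}\right) + w}{7} = \frac{2 w^{2} + w}{7} = \frac{w + 2 w^{2}}{7} = \frac{w}{7} + \frac{2 w^{2}}{7}$)
$q = \frac{45}{7}$ ($q = \frac{1}{7} \left(-3\right) \left(1 + 2 \left(-3\right)\right) \left(5 - 2\right) = \frac{1}{7} \left(-3\right) \left(1 - 6\right) 3 = \frac{1}{7} \left(-3\right) \left(-5\right) 3 = \frac{15}{7} \cdot 3 = \frac{45}{7} \approx 6.4286$)
$-138 - 67 q H{\left(-3,4 \right)} \left(4 - 3\right) \left(-3\right) = -138 - 67 \cdot \frac{45}{7} \cdot 4 \left(4 - 3\right) \left(-3\right) = -138 - 67 \frac{180 \cdot 1 \left(-3\right)}{7} = -138 - 67 \cdot \frac{180}{7} \left(-3\right) = -138 - - \frac{36180}{7} = -138 + \frac{36180}{7} = \frac{35214}{7}$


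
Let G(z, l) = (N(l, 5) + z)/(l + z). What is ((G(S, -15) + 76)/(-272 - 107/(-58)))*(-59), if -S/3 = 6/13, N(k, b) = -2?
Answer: 55545904/3337497 ≈ 16.643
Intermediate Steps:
S = -18/13 ≈ -1.3846
G(z, l) = (-2 + z)/(l + z)
((G(S, -15) + 76)/(-272 - 107/(-58)))*(-59) = (((-2 - 18/13)/(-15 - 18/13) + 76)/(-272 - 107/(-58)))*(-59) = ((-44/13/(-213/13) + 76)/(-272 - 107*(-1/58)))*(-59) = ((-13/213*(-44/13) + 76)/(-272 + 107/58))*(-59) = ((44/213 + 76)/(-15669/58))*(-59) = ((16232/213)*(-58/15669))*(-59) = -941456/3337497*(-59) = 55545904/3337497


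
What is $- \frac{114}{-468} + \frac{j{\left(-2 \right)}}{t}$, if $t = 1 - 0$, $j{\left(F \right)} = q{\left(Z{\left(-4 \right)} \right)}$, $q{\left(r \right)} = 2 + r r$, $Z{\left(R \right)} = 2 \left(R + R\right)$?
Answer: $\frac{20143}{78} \approx 258.24$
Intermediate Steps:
$Z{\left(R \right)} = 4 R$ ($Z{\left(R \right)} = 2 \cdot 2 R = 4 R$)
$q{\left(r \right)} = 2 + r^{2}$
$j{\left(F \right)} = 258$ ($j{\left(F \right)} = 2 + \left(4 \left(-4\right)\right)^{2} = 2 + \left(-16\right)^{2} = 2 + 256 = 258$)
$t = 1$ ($t = 1 + 0 = 1$)
$- \frac{114}{-468} + \frac{j{\left(-2 \right)}}{t} = - \frac{114}{-468} + \frac{258}{1} = \left(-114\right) \left(- \frac{1}{468}\right) + 258 \cdot 1 = \frac{19}{78} + 258 = \frac{20143}{78}$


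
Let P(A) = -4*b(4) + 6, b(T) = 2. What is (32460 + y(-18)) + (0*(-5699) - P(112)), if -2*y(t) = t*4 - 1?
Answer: 64997/2 ≈ 32499.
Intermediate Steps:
P(A) = -2 (P(A) = -4*2 + 6 = -8 + 6 = -2)
y(t) = ½ - 2*t (y(t) = -(t*4 - 1)/2 = -(4*t - 1)/2 = -(-1 + 4*t)/2 = ½ - 2*t)
(32460 + y(-18)) + (0*(-5699) - P(112)) = (32460 + (½ - 2*(-18))) + (0*(-5699) - 1*(-2)) = (32460 + (½ + 36)) + (0 + 2) = (32460 + 73/2) + 2 = 64993/2 + 2 = 64997/2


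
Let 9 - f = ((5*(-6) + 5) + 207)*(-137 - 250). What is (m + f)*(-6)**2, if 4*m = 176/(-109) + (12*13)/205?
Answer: 56665586376/22345 ≈ 2.5359e+6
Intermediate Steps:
m = -4769/22345 (m = (176/(-109) + (12*13)/205)/4 = (176*(-1/109) + 156*(1/205))/4 = (-176/109 + 156/205)/4 = (1/4)*(-19076/22345) = -4769/22345 ≈ -0.21343)
f = 70443 (f = 9 - ((5*(-6) + 5) + 207)*(-137 - 250) = 9 - ((-30 + 5) + 207)*(-387) = 9 - (-25 + 207)*(-387) = 9 - 182*(-387) = 9 - 1*(-70434) = 9 + 70434 = 70443)
(m + f)*(-6)**2 = (-4769/22345 + 70443)*(-6)**2 = (1574044066/22345)*36 = 56665586376/22345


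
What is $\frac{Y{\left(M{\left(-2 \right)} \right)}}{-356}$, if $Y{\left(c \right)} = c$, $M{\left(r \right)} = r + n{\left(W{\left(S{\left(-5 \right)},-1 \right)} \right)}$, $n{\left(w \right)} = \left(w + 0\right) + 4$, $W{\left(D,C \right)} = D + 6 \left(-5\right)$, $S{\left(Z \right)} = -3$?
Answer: $\frac{31}{356} \approx 0.087079$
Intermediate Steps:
$W{\left(D,C \right)} = -30 + D$ ($W{\left(D,C \right)} = D - 30 = -30 + D$)
$n{\left(w \right)} = 4 + w$ ($n{\left(w \right)} = w + 4 = 4 + w$)
$M{\left(r \right)} = -29 + r$ ($M{\left(r \right)} = r + \left(4 - 33\right) = r - 29 = -29 + r$)
$\frac{Y{\left(M{\left(-2 \right)} \right)}}{-356} = \frac{-29 - 2}{-356} = \left(-31\right) \left(- \frac{1}{356}\right) = \frac{31}{356}$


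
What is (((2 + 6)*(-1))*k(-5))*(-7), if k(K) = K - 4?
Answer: -504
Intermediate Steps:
k(K) = -4 + K
(((2 + 6)*(-1))*k(-5))*(-7) = (((2 + 6)*(-1))*(-4 - 5))*(-7) = ((8*(-1))*(-9))*(-7) = -8*(-9)*(-7) = 72*(-7) = -504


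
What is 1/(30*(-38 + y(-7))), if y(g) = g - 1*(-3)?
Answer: -1/1260 ≈ -0.00079365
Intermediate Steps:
y(g) = 3 + g (y(g) = g + 3 = 3 + g)
1/(30*(-38 + y(-7))) = 1/(30*(-38 + (3 - 7))) = 1/(30*(-38 - 4)) = 1/(30*(-42)) = 1/(-1260) = -1/1260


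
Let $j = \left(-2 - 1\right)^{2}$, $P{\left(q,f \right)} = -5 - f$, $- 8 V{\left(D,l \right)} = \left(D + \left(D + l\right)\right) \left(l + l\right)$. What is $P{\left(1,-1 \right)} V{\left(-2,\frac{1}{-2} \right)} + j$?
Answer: $\frac{45}{4} \approx 11.25$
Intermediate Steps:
$V{\left(D,l \right)} = - \frac{l \left(l + 2 D\right)}{4}$ ($V{\left(D,l \right)} = - \frac{\left(D + \left(D + l\right)\right) \left(l + l\right)}{8} = - \frac{\left(l + 2 D\right) 2 l}{8} = - \frac{2 l \left(l + 2 D\right)}{8} = - \frac{l \left(l + 2 D\right)}{4}$)
$j = 9$ ($j = \left(-3\right)^{2} = 9$)
$P{\left(1,-1 \right)} V{\left(-2,\frac{1}{-2} \right)} + j = \left(-5 - -1\right) \left(- \frac{\frac{1}{-2} + 2 \left(-2\right)}{4 \left(-2\right)}\right) + 9 = \left(-5 + 1\right) \left(\left(- \frac{1}{4}\right) \left(- \frac{1}{2}\right) \left(- \frac{1}{2} - 4\right)\right) + 9 = - 4 \left(\left(- \frac{1}{4}\right) \left(- \frac{1}{2}\right) \left(- \frac{9}{2}\right)\right) + 9 = \left(-4\right) \left(- \frac{9}{16}\right) + 9 = \frac{9}{4} + 9 = \frac{45}{4}$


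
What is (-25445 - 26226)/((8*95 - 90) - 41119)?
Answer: 51671/40449 ≈ 1.2774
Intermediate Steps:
(-25445 - 26226)/((8*95 - 90) - 41119) = -51671/((760 - 90) - 41119) = -51671/(670 - 41119) = -51671/(-40449) = -51671*(-1/40449) = 51671/40449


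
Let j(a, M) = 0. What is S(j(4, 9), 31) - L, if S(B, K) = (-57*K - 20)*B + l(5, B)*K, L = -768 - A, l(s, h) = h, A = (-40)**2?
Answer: 2368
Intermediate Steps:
A = 1600
L = -2368 (L = -768 - 1*1600 = -768 - 1600 = -2368)
S(B, K) = B*K + B*(-20 - 57*K) (S(B, K) = (-57*K - 20)*B + B*K = (-20 - 57*K)*B + B*K = B*(-20 - 57*K) + B*K = B*K + B*(-20 - 57*K))
S(j(4, 9), 31) - L = 4*0*(-5 - 14*31) - 1*(-2368) = 4*0*(-5 - 434) + 2368 = 4*0*(-439) + 2368 = 0 + 2368 = 2368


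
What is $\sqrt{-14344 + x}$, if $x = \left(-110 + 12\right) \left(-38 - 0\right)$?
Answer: $6 i \sqrt{295} \approx 103.05 i$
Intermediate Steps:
$x = 3724$ ($x = - 98 \left(-38 + 0\right) = \left(-98\right) \left(-38\right) = 3724$)
$\sqrt{-14344 + x} = \sqrt{-14344 + 3724} = \sqrt{-10620} = 6 i \sqrt{295}$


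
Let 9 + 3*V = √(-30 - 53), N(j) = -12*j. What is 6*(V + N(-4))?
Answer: 270 + 2*I*√83 ≈ 270.0 + 18.221*I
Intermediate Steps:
V = -3 + I*√83/3 (V = -3 + √(-30 - 53)/3 = -3 + √(-83)/3 = -3 + (I*√83)/3 = -3 + I*√83/3 ≈ -3.0 + 3.0368*I)
6*(V + N(-4)) = 6*((-3 + I*√83/3) - 12*(-4)) = 6*((-3 + I*√83/3) + 48) = 6*(45 + I*√83/3) = 270 + 2*I*√83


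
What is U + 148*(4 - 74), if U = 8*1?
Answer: -10352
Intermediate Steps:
U = 8
U + 148*(4 - 74) = 8 + 148*(4 - 74) = 8 + 148*(-70) = 8 - 10360 = -10352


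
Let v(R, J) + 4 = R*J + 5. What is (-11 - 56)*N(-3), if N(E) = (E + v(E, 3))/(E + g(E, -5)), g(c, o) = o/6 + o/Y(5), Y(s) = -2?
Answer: -2211/4 ≈ -552.75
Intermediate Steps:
v(R, J) = 1 + J*R (v(R, J) = -4 + (R*J + 5) = -4 + (J*R + 5) = -4 + (5 + J*R) = 1 + J*R)
g(c, o) = -o/3 (g(c, o) = o/6 + o/(-2) = o*(⅙) + o*(-½) = o/6 - o/2 = -o/3)
N(E) = (1 + 4*E)/(5/3 + E) (N(E) = (E + (1 + 3*E))/(E - ⅓*(-5)) = (1 + 4*E)/(E + 5/3) = (1 + 4*E)/(5/3 + E))
(-11 - 56)*N(-3) = (-11 - 56)*(3*(1 + 4*(-3))/(5 + 3*(-3))) = -201*(1 - 12)/(5 - 9) = -201*(-11)/(-4) = -201*(-1)*(-11)/4 = -67*33/4 = -2211/4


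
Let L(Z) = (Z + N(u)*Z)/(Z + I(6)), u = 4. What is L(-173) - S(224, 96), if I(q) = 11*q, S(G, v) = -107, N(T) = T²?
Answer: 14390/107 ≈ 134.49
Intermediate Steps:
L(Z) = 17*Z/(66 + Z) (L(Z) = (Z + 4²*Z)/(Z + 11*6) = (Z + 16*Z)/(Z + 66) = (17*Z)/(66 + Z) = 17*Z/(66 + Z))
L(-173) - S(224, 96) = 17*(-173)/(66 - 173) - 1*(-107) = 17*(-173)/(-107) + 107 = 17*(-173)*(-1/107) + 107 = 2941/107 + 107 = 14390/107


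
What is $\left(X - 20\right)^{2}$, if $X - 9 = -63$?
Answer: $5476$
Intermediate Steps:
$X = -54$ ($X = 9 - 63 = -54$)
$\left(X - 20\right)^{2} = \left(-54 - 20\right)^{2} = \left(-74\right)^{2} = 5476$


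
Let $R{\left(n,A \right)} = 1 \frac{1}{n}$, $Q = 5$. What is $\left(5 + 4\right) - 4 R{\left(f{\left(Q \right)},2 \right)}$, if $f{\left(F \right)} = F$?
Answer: $\frac{41}{5} \approx 8.2$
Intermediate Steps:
$R{\left(n,A \right)} = \frac{1}{n}$
$\left(5 + 4\right) - 4 R{\left(f{\left(Q \right)},2 \right)} = \left(5 + 4\right) - \frac{4}{5} = 9 - \frac{4}{5} = \frac{41}{5}$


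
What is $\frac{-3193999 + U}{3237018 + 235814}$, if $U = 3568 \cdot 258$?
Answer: $- \frac{2273455}{3472832} \approx -0.65464$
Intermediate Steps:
$U = 920544$
$\frac{-3193999 + U}{3237018 + 235814} = \frac{-3193999 + 920544}{3237018 + 235814} = - \frac{2273455}{3472832}$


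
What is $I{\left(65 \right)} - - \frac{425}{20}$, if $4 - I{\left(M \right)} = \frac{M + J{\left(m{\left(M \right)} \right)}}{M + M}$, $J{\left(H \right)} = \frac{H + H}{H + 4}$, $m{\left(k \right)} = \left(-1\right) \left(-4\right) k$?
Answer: $\frac{3265}{132} \approx 24.735$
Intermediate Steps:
$m{\left(k \right)} = 4 k$
$J{\left(H \right)} = \frac{2 H}{4 + H}$
$I{\left(M \right)} = 4 - \frac{M + \frac{8 M}{4 + 4 M}}{2 M}$ ($I{\left(M \right)} = 4 - \frac{M + \frac{2 \cdot 4 M}{4 + 4 M}}{M + M} = 4 - \frac{M + \frac{8 M}{4 + 4 M}}{2 M}$)
$I{\left(65 \right)} - - \frac{425}{20} = \frac{5 + 7 \cdot 65}{2 \left(1 + 65\right)} - - \frac{425}{20} = \frac{5 + 455}{2 \cdot 66} - \left(-425\right) \frac{1}{20} = \frac{1}{2} \cdot \frac{1}{66} \cdot 460 - - \frac{85}{4} = \frac{115}{33} + \frac{85}{4} = \frac{3265}{132}$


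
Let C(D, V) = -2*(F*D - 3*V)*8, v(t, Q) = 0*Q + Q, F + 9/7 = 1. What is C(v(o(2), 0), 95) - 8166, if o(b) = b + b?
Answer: -3606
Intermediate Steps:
F = -2/7 (F = -9/7 + 1 = -2/7 ≈ -0.28571)
o(b) = 2*b
v(t, Q) = Q (v(t, Q) = 0 + Q = Q)
C(D, V) = 48*V + 32*D/7 (C(D, V) = -2*(-2*D/7 - 3*V)*8 = -2*(-3*V - 2*D/7)*8 = (6*V + 4*D/7)*8 = 48*V + 32*D/7)
C(v(o(2), 0), 95) - 8166 = (48*95 + (32/7)*0) - 8166 = (4560 + 0) - 8166 = 4560 - 8166 = -3606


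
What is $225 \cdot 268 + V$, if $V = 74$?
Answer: $60374$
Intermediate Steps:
$225 \cdot 268 + V = 225 \cdot 268 + 74 = 60300 + 74 = 60374$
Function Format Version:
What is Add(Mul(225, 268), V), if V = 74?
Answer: 60374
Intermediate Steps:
Add(Mul(225, 268), V) = Add(Mul(225, 268), 74) = Add(60300, 74) = 60374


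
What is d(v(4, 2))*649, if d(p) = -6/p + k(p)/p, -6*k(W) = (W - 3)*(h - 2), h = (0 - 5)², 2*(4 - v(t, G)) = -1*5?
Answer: -151217/78 ≈ -1938.7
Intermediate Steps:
v(t, G) = 13/2 (v(t, G) = 4 - (-1)*5/2 = 4 - ½*(-5) = 4 + 5/2 = 13/2)
h = 25 (h = (-5)² = 25)
k(W) = 23/2 - 23*W/6 (k(W) = -(W - 3)*(25 - 2)/6 = -(-3 + W)*23/6 = -(-69 + 23*W)/6 = 23/2 - 23*W/6)
d(p) = -6/p + (23/2 - 23*p/6)/p
d(v(4, 2))*649 = ((33 - 23*13/2)/(6*(13/2)))*649 = ((⅙)*(2/13)*(33 - 299/2))*649 = ((⅙)*(2/13)*(-233/2))*649 = -233/78*649 = -151217/78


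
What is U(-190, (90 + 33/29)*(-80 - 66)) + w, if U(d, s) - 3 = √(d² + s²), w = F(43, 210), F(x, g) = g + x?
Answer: 256 + 2*√37233047746/29 ≈ 13564.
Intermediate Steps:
w = 253 (w = 210 + 43 = 253)
U(d, s) = 3 + √(d² + s²)
U(-190, (90 + 33/29)*(-80 - 66)) + w = (3 + √((-190)² + ((90 + 33/29)*(-80 - 66))²)) + 253 = (3 + √(36100 + ((90 + 33*(1/29))*(-146))²)) + 253 = (3 + √(36100 + ((90 + 33/29)*(-146))²)) + 253 = (3 + √(36100 + ((2643/29)*(-146))²)) + 253 = (3 + √(36100 + (-385878/29)²)) + 253 = (3 + √(36100 + 148901830884/841)) + 253 = (3 + √(148932190984/841)) + 253 = (3 + 2*√37233047746/29) + 253 = 256 + 2*√37233047746/29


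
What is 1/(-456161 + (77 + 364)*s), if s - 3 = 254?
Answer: -1/342824 ≈ -2.9169e-6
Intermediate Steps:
s = 257 (s = 3 + 254 = 257)
1/(-456161 + (77 + 364)*s) = 1/(-456161 + (77 + 364)*257) = 1/(-456161 + 441*257) = 1/(-456161 + 113337) = 1/(-342824) = -1/342824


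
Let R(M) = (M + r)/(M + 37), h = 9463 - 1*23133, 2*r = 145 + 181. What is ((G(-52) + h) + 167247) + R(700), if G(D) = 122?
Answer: 113277026/737 ≈ 1.5370e+5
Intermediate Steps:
r = 163 (r = (145 + 181)/2 = (½)*326 = 163)
h = -13670 (h = 9463 - 23133 = -13670)
R(M) = (163 + M)/(37 + M) (R(M) = (M + 163)/(M + 37) = (163 + M)/(37 + M))
((G(-52) + h) + 167247) + R(700) = ((122 - 13670) + 167247) + (163 + 700)/(37 + 700) = (-13548 + 167247) + 863/737 = 153699 + (1/737)*863 = 153699 + 863/737 = 113277026/737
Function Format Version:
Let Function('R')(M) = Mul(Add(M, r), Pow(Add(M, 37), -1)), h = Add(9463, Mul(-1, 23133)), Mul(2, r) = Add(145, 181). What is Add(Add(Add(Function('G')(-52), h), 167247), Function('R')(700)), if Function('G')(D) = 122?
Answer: Rational(113277026, 737) ≈ 1.5370e+5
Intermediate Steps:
r = 163 (r = Mul(Rational(1, 2), Add(145, 181)) = Mul(Rational(1, 2), 326) = 163)
h = -13670 (h = Add(9463, -23133) = -13670)
Function('R')(M) = Mul(Pow(Add(37, M), -1), Add(163, M)) (Function('R')(M) = Mul(Add(M, 163), Pow(Add(M, 37), -1)) = Mul(Add(163, M), Pow(Add(37, M), -1)) = Mul(Pow(Add(37, M), -1), Add(163, M)))
Add(Add(Add(Function('G')(-52), h), 167247), Function('R')(700)) = Add(Add(Add(122, -13670), 167247), Mul(Pow(Add(37, 700), -1), Add(163, 700))) = Add(Add(-13548, 167247), Mul(Pow(737, -1), 863)) = Add(153699, Mul(Rational(1, 737), 863)) = Add(153699, Rational(863, 737)) = Rational(113277026, 737)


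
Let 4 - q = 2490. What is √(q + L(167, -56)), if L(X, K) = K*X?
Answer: I*√11838 ≈ 108.8*I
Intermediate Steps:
q = -2486 (q = 4 - 1*2490 = 4 - 2490 = -2486)
√(q + L(167, -56)) = √(-2486 - 56*167) = √(-2486 - 9352) = √(-11838) = I*√11838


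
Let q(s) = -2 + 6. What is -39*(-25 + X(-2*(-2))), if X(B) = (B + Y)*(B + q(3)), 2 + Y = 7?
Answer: -1833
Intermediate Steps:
Y = 5 (Y = -2 + 7 = 5)
q(s) = 4
X(B) = (4 + B)*(5 + B) (X(B) = (B + 5)*(B + 4) = (5 + B)*(4 + B) = (4 + B)*(5 + B))
-39*(-25 + X(-2*(-2))) = -39*(-25 + (20 + (-2*(-2))² + 9*(-2*(-2)))) = -39*(-25 + (20 + 4² + 9*4)) = -39*(-25 + (20 + 16 + 36)) = -39*(-25 + 72) = -39*47 = -1833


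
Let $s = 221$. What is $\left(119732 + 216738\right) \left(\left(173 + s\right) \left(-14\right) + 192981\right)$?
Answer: $63076348550$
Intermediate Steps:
$\left(119732 + 216738\right) \left(\left(173 + s\right) \left(-14\right) + 192981\right) = \left(119732 + 216738\right) \left(\left(173 + 221\right) \left(-14\right) + 192981\right) = 336470 \left(394 \left(-14\right) + 192981\right) = 336470 \left(-5516 + 192981\right) = 336470 \cdot 187465 = 63076348550$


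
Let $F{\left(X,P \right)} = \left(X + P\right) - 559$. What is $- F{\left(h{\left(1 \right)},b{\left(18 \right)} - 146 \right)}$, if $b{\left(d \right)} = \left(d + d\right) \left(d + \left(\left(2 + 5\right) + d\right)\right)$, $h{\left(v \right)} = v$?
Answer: $-844$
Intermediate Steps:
$b{\left(d \right)} = 2 d \left(7 + 2 d\right)$ ($b{\left(d \right)} = 2 d \left(d + \left(7 + d\right)\right) = 2 d \left(7 + 2 d\right)$)
$F{\left(X,P \right)} = -559 + P + X$ ($F{\left(X,P \right)} = \left(P + X\right) - 559 = -559 + P + X$)
$- F{\left(h{\left(1 \right)},b{\left(18 \right)} - 146 \right)} = - (-559 + \left(2 \cdot 18 \left(7 + 2 \cdot 18\right) - 146\right) + 1) = - (-559 - \left(146 - 36 \left(7 + 36\right)\right) + 1) = - (-559 - \left(146 - 1548\right) + 1) = - (-559 + \left(1548 - 146\right) + 1) = - (-559 + 1402 + 1) = \left(-1\right) 844 = -844$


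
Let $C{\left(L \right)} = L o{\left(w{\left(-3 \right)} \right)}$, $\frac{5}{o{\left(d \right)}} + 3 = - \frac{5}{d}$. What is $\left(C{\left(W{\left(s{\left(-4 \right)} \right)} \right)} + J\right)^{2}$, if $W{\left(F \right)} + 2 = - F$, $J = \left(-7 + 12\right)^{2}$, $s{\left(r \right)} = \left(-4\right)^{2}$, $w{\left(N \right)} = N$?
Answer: $\frac{34225}{4} \approx 8556.3$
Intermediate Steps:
$o{\left(d \right)} = \frac{5}{-3 - \frac{5}{d}}$
$s{\left(r \right)} = 16$
$J = 25$ ($J = 5^{2} = 25$)
$W{\left(F \right)} = -2 - F$
$C{\left(L \right)} = - \frac{15 L}{4}$ ($C{\left(L \right)} = L \left(\left(-5\right) \left(-3\right) \frac{1}{5 + 3 \left(-3\right)}\right) = L \left(\left(-5\right) \left(-3\right) \frac{1}{5 - 9}\right) = L \left(\left(-5\right) \left(-3\right) \frac{1}{-4}\right) = L \left(\left(-5\right) \left(-3\right) \left(- \frac{1}{4}\right)\right) = L \left(- \frac{15}{4}\right) = - \frac{15 L}{4}$)
$\left(C{\left(W{\left(s{\left(-4 \right)} \right)} \right)} + J\right)^{2} = \left(- \frac{15 \left(-2 - 16\right)}{4} + 25\right)^{2} = \left(\left(- \frac{15}{4}\right) \left(-18\right) + 25\right)^{2} = \left(\frac{135}{2} + 25\right)^{2} = \left(\frac{185}{2}\right)^{2} = \frac{34225}{4}$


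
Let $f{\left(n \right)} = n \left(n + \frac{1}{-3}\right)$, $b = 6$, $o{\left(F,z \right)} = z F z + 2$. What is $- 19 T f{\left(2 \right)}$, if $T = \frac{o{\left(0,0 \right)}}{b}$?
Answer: $- \frac{190}{9} \approx -21.111$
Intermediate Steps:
$o{\left(F,z \right)} = 2 + F z^{2}$ ($o{\left(F,z \right)} = F z z + 2 = F z^{2} + 2 = 2 + F z^{2}$)
$f{\left(n \right)} = n \left(- \frac{1}{3} + n\right)$ ($f{\left(n \right)} = n \left(n - \frac{1}{3}\right) = n \left(- \frac{1}{3} + n\right)$)
$T = \frac{1}{3}$ ($T = \frac{2 + 0 \cdot 0^{2}}{6} = \left(2 + 0 \cdot 0\right) \frac{1}{6} = \left(2 + 0\right) \frac{1}{6} = 2 \cdot \frac{1}{6} = \frac{1}{3} \approx 0.33333$)
$- 19 T f{\left(2 \right)} = \left(-19\right) \frac{1}{3} \cdot 2 \left(- \frac{1}{3} + 2\right) = - \frac{19 \cdot 2 \cdot \frac{5}{3}}{3} = \left(- \frac{19}{3}\right) \frac{10}{3} = - \frac{190}{9}$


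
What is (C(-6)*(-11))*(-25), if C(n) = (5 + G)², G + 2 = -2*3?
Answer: 2475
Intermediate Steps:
G = -8 (G = -2 - 2*3 = -2 - 6 = -8)
C(n) = 9 (C(n) = (5 - 8)² = (-3)² = 9)
(C(-6)*(-11))*(-25) = (9*(-11))*(-25) = -99*(-25) = 2475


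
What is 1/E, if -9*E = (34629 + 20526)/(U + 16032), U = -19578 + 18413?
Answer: -44601/18385 ≈ -2.4259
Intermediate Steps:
U = -1165
E = -18385/44601 (E = -(34629 + 20526)/(9*(-1165 + 16032)) = -18385/(3*14867) = -1/9*55155/14867 = -18385/44601 ≈ -0.41221)
1/E = 1/(-18385/44601) = -44601/18385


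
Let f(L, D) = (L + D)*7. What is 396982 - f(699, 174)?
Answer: 390871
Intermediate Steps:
f(L, D) = 7*D + 7*L (f(L, D) = (D + L)*7 = 7*D + 7*L)
396982 - f(699, 174) = 396982 - (7*174 + 7*699) = 396982 - (1218 + 4893) = 396982 - 1*6111 = 396982 - 6111 = 390871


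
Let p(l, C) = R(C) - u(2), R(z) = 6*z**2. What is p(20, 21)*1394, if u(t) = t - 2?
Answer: 3688524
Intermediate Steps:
u(t) = -2 + t
p(l, C) = 6*C**2 (p(l, C) = 6*C**2 - (-2 + 2) = 6*C**2 - 1*0 = 6*C**2 + 0 = 6*C**2)
p(20, 21)*1394 = (6*21**2)*1394 = (6*441)*1394 = 2646*1394 = 3688524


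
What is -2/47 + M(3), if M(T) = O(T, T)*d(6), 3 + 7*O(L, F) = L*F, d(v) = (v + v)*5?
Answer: 16906/329 ≈ 51.386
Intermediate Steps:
d(v) = 10*v (d(v) = (2*v)*5 = 10*v)
O(L, F) = -3/7 + F*L/7 (O(L, F) = -3/7 + (L*F)/7 = -3/7 + (F*L)/7 = -3/7 + F*L/7)
M(T) = -180/7 + 60*T**2/7 (M(T) = (-3/7 + T*T/7)*(10*6) = (-3/7 + T**2/7)*60 = -180/7 + 60*T**2/7)
-2/47 + M(3) = -2/47 + (-180/7 + (60/7)*3**2) = -2*1/47 + (-180/7 + (60/7)*9) = -2/47 + (-180/7 + 540/7) = -2/47 + 360/7 = 16906/329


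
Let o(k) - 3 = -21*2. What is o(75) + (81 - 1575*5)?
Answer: -7833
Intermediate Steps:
o(k) = -39 (o(k) = 3 - 21*2 = 3 - 42 = -39)
o(75) + (81 - 1575*5) = -39 + (81 - 1575*5) = -39 + (81 - 75*105) = -39 + (81 - 7875) = -39 - 7794 = -7833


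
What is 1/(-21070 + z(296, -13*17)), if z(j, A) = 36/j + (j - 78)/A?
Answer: -16354/344592923 ≈ -4.7459e-5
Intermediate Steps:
z(j, A) = 36/j + (-78 + j)/A
1/(-21070 + z(296, -13*17)) = 1/(-21070 + (-78/((-13*17)) + 36/296 + 296/((-13*17)))) = 1/(-21070 + (-78/(-221) + 36*(1/296) + 296/(-221))) = 1/(-21070 + (-78*(-1/221) + 9/74 + 296*(-1/221))) = 1/(-21070 + (6/17 + 9/74 - 296/221)) = 1/(-21070 - 14143/16354) = 1/(-344592923/16354) = -16354/344592923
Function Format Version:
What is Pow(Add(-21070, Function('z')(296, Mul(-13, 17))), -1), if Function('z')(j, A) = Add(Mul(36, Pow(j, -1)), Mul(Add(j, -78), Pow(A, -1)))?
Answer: Rational(-16354, 344592923) ≈ -4.7459e-5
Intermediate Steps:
Function('z')(j, A) = Add(Mul(36, Pow(j, -1)), Mul(Pow(A, -1), Add(-78, j))) (Function('z')(j, A) = Add(Mul(36, Pow(j, -1)), Mul(Add(-78, j), Pow(A, -1))) = Add(Mul(36, Pow(j, -1)), Mul(Pow(A, -1), Add(-78, j))))
Pow(Add(-21070, Function('z')(296, Mul(-13, 17))), -1) = Pow(Add(-21070, Add(Mul(-78, Pow(Mul(-13, 17), -1)), Mul(36, Pow(296, -1)), Mul(296, Pow(Mul(-13, 17), -1)))), -1) = Pow(Add(-21070, Add(Mul(-78, Pow(-221, -1)), Mul(36, Rational(1, 296)), Mul(296, Pow(-221, -1)))), -1) = Pow(Add(-21070, Add(Mul(-78, Rational(-1, 221)), Rational(9, 74), Mul(296, Rational(-1, 221)))), -1) = Pow(Add(-21070, Add(Rational(6, 17), Rational(9, 74), Rational(-296, 221))), -1) = Pow(Add(-21070, Rational(-14143, 16354)), -1) = Pow(Rational(-344592923, 16354), -1) = Rational(-16354, 344592923)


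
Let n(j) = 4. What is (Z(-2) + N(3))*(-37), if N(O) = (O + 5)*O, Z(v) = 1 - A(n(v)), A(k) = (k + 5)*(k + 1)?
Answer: 740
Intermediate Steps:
A(k) = (1 + k)*(5 + k) (A(k) = (5 + k)*(1 + k) = (1 + k)*(5 + k))
Z(v) = -44 (Z(v) = 1 - (5 + 4² + 6*4) = 1 - (5 + 16 + 24) = 1 - 1*45 = 1 - 45 = -44)
N(O) = O*(5 + O) (N(O) = (5 + O)*O = O*(5 + O))
(Z(-2) + N(3))*(-37) = (-44 + 3*(5 + 3))*(-37) = (-44 + 3*8)*(-37) = (-44 + 24)*(-37) = -20*(-37) = 740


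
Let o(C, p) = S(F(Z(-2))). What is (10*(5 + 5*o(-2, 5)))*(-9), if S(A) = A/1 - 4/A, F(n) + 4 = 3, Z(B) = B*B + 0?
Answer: -1800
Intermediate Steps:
Z(B) = B**2 (Z(B) = B**2 + 0 = B**2)
F(n) = -1 (F(n) = -4 + 3 = -1)
S(A) = A - 4/A (S(A) = A*1 - 4/A = A - 4/A)
o(C, p) = 3 (o(C, p) = -1 - 4/(-1) = -1 - 4*(-1) = -1 + 4 = 3)
(10*(5 + 5*o(-2, 5)))*(-9) = (10*(5 + 5*3))*(-9) = (10*(5 + 15))*(-9) = (10*20)*(-9) = 200*(-9) = -1800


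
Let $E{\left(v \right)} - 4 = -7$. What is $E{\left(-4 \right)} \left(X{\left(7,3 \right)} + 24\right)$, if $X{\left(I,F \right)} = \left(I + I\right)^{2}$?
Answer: $-660$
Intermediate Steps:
$E{\left(v \right)} = -3$ ($E{\left(v \right)} = 4 - 7 = -3$)
$X{\left(I,F \right)} = 4 I^{2}$ ($X{\left(I,F \right)} = \left(2 I\right)^{2} = 4 I^{2}$)
$E{\left(-4 \right)} \left(X{\left(7,3 \right)} + 24\right) = - 3 \left(4 \cdot 7^{2} + 24\right) = - 3 \left(4 \cdot 49 + 24\right) = - 3 \left(196 + 24\right) = \left(-3\right) 220 = -660$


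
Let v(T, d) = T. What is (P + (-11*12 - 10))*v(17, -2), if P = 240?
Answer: 1666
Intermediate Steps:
(P + (-11*12 - 10))*v(17, -2) = (240 + (-11*12 - 10))*17 = (240 + (-132 - 10))*17 = (240 - 142)*17 = 98*17 = 1666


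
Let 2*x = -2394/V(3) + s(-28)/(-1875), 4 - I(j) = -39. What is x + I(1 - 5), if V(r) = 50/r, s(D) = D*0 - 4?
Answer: -108071/3750 ≈ -28.819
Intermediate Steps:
s(D) = -4 (s(D) = 0 - 4 = -4)
I(j) = 43 (I(j) = 4 - 1*(-39) = 4 + 39 = 43)
x = -269321/3750 (x = (-2394/(50/3) - 4/(-1875))/2 = (-2394/(50*(1/3)) - 4*(-1/1875))/2 = (-2394/50/3 + 4/1875)/2 = (-2394*3/50 + 4/1875)/2 = (-3591/25 + 4/1875)/2 = (1/2)*(-269321/1875) = -269321/3750 ≈ -71.819)
x + I(1 - 5) = -269321/3750 + 43 = -108071/3750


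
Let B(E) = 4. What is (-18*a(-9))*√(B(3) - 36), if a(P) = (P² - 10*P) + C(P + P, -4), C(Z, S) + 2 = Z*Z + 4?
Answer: -35784*I*√2 ≈ -50606.0*I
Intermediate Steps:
C(Z, S) = 2 + Z² (C(Z, S) = -2 + (Z*Z + 4) = -2 + (Z² + 4) = -2 + (4 + Z²) = 2 + Z²)
a(P) = 2 - 10*P + 5*P² (a(P) = (P² - 10*P) + (2 + (P + P)²) = (P² - 10*P) + (2 + (2*P)²) = (P² - 10*P) + (2 + 4*P²) = 2 - 10*P + 5*P²)
(-18*a(-9))*√(B(3) - 36) = (-18*(2 - 10*(-9) + 5*(-9)²))*√(4 - 36) = (-18*(2 + 90 + 5*81))*√(-32) = (-18*(2 + 90 + 405))*(4*I*√2) = (-18*497)*(4*I*√2) = -35784*I*√2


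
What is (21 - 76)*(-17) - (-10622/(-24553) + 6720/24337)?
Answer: 558282343761/597546361 ≈ 934.29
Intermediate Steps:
(21 - 76)*(-17) - (-10622/(-24553) + 6720/24337) = -55*(-17) - (-10622*(-1/24553) + 6720*(1/24337)) = 935 - (10622/24553 + 6720/24337) = 935 - 1*423503774/597546361 = 935 - 423503774/597546361 = 558282343761/597546361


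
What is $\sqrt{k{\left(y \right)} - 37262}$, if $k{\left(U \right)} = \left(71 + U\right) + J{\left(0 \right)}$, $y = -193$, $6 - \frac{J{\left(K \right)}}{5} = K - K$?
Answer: $i \sqrt{37354} \approx 193.27 i$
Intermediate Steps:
$J{\left(K \right)} = 30$ ($J{\left(K \right)} = 30 - 5 \left(K - K\right) = 30 - 0 = 30 + 0 = 30$)
$k{\left(U \right)} = 101 + U$ ($k{\left(U \right)} = \left(71 + U\right) + 30 = 101 + U$)
$\sqrt{k{\left(y \right)} - 37262} = \sqrt{\left(101 - 193\right) - 37262} = \sqrt{-92 - 37262} = \sqrt{-37354} = i \sqrt{37354}$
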